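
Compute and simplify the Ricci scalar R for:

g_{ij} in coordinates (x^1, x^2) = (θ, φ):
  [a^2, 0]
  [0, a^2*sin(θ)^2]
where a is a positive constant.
Non-zero Christoffel symbols (Γ^k_{ij} = Γ^k_{ji}):
Γ^θ_{φ φ} = -sin(2*θ)/2
Γ^φ_{θ φ} = 1/tan(θ)
Ricci tensor (R_{ij} = R^k_{ikj}): R_{θθ} = 1, R_{θφ} = 0, R_{φφ} = sin(θ)^2
Inverse metric: g^{θθ} = 1/a^2, g^{φφ} = 1/(a^2*sin(θ)^2)
R = g^{ij} R_{ij} = (1/a^2)(1) + (1/(a^2*sin(θ)^2))(sin(θ)^2) = 2/a^2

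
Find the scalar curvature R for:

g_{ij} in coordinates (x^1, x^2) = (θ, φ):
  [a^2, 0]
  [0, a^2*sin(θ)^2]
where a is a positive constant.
Non-zero Christoffel symbols (Γ^k_{ij} = Γ^k_{ji}):
Γ^θ_{φ φ} = -sin(2*θ)/2
Γ^φ_{θ φ} = 1/tan(θ)
Ricci tensor (R_{ij} = R^k_{ikj}): R_{θθ} = 1, R_{θφ} = 0, R_{φφ} = sin(θ)^2
Inverse metric: g^{θθ} = 1/a^2, g^{φφ} = 1/(a^2*sin(θ)^2)
R = g^{ij} R_{ij} = (1/a^2)(1) + (1/(a^2*sin(θ)^2))(sin(θ)^2) = 2/a^2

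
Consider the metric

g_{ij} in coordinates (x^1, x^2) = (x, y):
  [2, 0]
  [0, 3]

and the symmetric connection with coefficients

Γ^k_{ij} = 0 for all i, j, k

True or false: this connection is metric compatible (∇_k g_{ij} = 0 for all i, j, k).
Using ∇_k g_{ij} = ∂_k g_{ij} - Γ^m_{ki} g_{mj} - Γ^m_{kj} g_{im}:
e.g. ∇_x g_{xy} = (0) - (0) - (0) = 0
Every component ∇_k g_{ij} vanishes: the connection is metric compatible.
True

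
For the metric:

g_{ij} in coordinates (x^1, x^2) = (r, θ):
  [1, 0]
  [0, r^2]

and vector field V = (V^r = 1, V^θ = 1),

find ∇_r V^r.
Non-zero Christoffel symbols:
Γ^r_{θ θ} = -r
Γ^θ_{r θ} = 1/r
∇_r V^r = ∂_r V^r + Γ^r_{r j} V^j
  = (0) + (0)(1) + (0)(1)
  = 0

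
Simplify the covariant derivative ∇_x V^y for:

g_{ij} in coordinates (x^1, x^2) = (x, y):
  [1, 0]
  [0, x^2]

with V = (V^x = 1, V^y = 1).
Non-zero Christoffel symbols:
Γ^x_{y y} = -x
Γ^y_{x y} = 1/x
∇_x V^y = ∂_x V^y + Γ^y_{x j} V^j
  = (0) + (0)(1) + (1/x)(1)
  = 1/x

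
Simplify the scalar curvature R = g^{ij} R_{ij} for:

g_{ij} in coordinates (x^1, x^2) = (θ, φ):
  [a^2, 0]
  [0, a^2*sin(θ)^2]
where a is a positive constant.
Non-zero Christoffel symbols (Γ^k_{ij} = Γ^k_{ji}):
Γ^θ_{φ φ} = -sin(2*θ)/2
Γ^φ_{θ φ} = 1/tan(θ)
Ricci tensor (R_{ij} = R^k_{ikj}): R_{θθ} = 1, R_{θφ} = 0, R_{φφ} = sin(θ)^2
Inverse metric: g^{θθ} = 1/a^2, g^{φφ} = 1/(a^2*sin(θ)^2)
R = g^{ij} R_{ij} = (1/a^2)(1) + (1/(a^2*sin(θ)^2))(sin(θ)^2) = 2/a^2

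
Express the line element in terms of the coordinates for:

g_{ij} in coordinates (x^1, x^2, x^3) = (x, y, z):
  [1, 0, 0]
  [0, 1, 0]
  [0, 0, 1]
ds^2 = g_{ij} dx^i dx^j; only the non-zero components contribute.
ds^2 = dx^2 + dy^2 + dz^2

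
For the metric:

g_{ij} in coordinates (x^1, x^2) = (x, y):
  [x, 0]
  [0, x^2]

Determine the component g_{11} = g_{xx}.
With x^1 = x, x^2 = y, g_{11} = g_{xx} is the row-1, column-1 entry of the matrix.
g_{11} = x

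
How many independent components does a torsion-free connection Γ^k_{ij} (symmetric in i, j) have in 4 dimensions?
Γ^k_{ij} has n choices for the upper index and n(n+1)/2 independent symmetric lower index pairs.
Total = 4 × 4×5/2 = 4 × 10 = 40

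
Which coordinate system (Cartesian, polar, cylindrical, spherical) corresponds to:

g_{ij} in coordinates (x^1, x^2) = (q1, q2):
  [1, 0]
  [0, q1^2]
The line element ds^2 = dq1^2 + q1^2 dq2^2 is dr^2 + r^2 dθ^2 with q1 = r, q2 = θ.
polar coordinates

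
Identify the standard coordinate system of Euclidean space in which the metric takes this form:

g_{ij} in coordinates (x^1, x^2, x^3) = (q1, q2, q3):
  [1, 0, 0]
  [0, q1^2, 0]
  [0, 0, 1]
The line element ds^2 = dq1^2 + q1^2 dq2^2 + dq3^2 is dr^2 + r^2 dθ^2 + dz^2 with q1 = r, q2 = θ, q3 = z.
cylindrical coordinates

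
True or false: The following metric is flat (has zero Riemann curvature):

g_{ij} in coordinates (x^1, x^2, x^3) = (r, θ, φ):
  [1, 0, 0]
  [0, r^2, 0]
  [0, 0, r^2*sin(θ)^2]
Non-zero Christoffel symbols:
Γ^r_{θ θ} = -r
Γ^r_{φ φ} = -r*sin(θ)^2
Γ^θ_{r θ} = 1/r
Γ^θ_{φ φ} = -sin(2*θ)/2
Γ^φ_{r φ} = 1/r
Γ^φ_{θ φ} = 1/tan(θ)
Ricci tensor: R_{rr} = 0, R_{rθ} = 0, R_{rφ} = 0, R_{θθ} = 0, R_{θφ} = 0, R_{φφ} = 0
All R_{ij} vanish; in 3 dimensions the Riemann tensor is fully determined by the Ricci tensor, so R^i_{jkl} = 0: the metric is flat (curvilinear coordinates on flat space).
True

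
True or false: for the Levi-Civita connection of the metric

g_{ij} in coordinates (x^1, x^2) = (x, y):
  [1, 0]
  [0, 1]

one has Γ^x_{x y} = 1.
Γ^x_{x y} = (1/2) g^{xx} (∂_x g_{xy} + ∂_y g_{xx} - ∂_x g_{xy}) = (1/2)(1)((0) + (0) - (0)) = 0
This differs from the proposed value 1.
False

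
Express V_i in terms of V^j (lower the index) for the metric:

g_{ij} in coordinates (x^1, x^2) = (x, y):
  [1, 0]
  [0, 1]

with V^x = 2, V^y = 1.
V_i = g_{ij} V^j:
V_x = (1)(2) + (0)(1) = 2
V_y = (0)(2) + (1)(1) = 1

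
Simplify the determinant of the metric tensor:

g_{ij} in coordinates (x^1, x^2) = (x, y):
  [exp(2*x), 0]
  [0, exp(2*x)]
For a 2×2 metric: det(g) = g_{11}·g_{22} - g_{12}·g_{21}
= (exp(2*x))·(exp(2*x)) - (0)·(0)
= exp(4*x) - 0
det(g) = exp(4*x)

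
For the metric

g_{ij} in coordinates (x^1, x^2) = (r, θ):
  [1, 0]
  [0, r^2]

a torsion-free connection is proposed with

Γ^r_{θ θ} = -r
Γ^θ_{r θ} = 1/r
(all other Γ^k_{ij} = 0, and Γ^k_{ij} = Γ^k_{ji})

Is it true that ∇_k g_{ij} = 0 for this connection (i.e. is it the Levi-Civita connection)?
Using ∇_k g_{ij} = ∂_k g_{ij} - Γ^m_{ki} g_{mj} - Γ^m_{kj} g_{im}:
e.g. ∇_r g_{θθ} = (2*r) - (r) - (r) = 0
Every component ∇_k g_{ij} vanishes: the connection is metric compatible.
Yes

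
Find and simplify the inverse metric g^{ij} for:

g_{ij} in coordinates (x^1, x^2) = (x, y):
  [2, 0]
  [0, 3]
The metric is diagonal, so g^{ij} is diagonal with entries 1/g_{ii}: diag(1/2, 1/3).
g^{ij}:
  [1/2, 0]
  [0, 1/3]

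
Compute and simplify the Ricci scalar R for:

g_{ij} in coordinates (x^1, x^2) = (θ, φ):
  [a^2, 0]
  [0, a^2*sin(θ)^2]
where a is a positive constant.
Non-zero Christoffel symbols (Γ^k_{ij} = Γ^k_{ji}):
Γ^θ_{φ φ} = -sin(2*θ)/2
Γ^φ_{θ φ} = 1/tan(θ)
Ricci tensor (R_{ij} = R^k_{ikj}): R_{θθ} = 1, R_{θφ} = 0, R_{φφ} = sin(θ)^2
Inverse metric: g^{θθ} = 1/a^2, g^{φφ} = 1/(a^2*sin(θ)^2)
R = g^{ij} R_{ij} = (1/a^2)(1) + (1/(a^2*sin(θ)^2))(sin(θ)^2) = 2/a^2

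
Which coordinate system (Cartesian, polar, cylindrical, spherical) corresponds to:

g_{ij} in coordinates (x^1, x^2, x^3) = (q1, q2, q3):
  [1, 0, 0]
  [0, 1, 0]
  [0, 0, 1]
All components are constant and the metric is the identity, i.e. orthonormal rectilinear coordinates.
Cartesian (3D) coordinates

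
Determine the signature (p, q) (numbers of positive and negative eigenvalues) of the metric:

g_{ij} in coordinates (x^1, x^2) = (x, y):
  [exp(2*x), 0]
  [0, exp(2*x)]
The metric is diagonal, so its eigenvalues are the diagonal entries: exp(2*x), exp(2*x) (at a generic point, where coordinate-dependent entries are positive).
2 positive, 0 negative.
(2, 0) - Riemannian (positive definite)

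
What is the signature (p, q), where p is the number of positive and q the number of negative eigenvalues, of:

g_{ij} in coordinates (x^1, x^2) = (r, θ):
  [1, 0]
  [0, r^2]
The metric is diagonal, so its eigenvalues are the diagonal entries: 1, r^2 (at a generic point, where coordinate-dependent entries are positive).
2 positive, 0 negative.
(2, 0) - Riemannian (positive definite)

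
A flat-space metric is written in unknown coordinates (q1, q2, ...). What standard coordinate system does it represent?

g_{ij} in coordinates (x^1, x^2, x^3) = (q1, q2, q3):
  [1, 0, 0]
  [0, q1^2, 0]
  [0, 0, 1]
The line element ds^2 = dq1^2 + q1^2 dq2^2 + dq3^2 is dr^2 + r^2 dθ^2 + dz^2 with q1 = r, q2 = θ, q3 = z.
cylindrical coordinates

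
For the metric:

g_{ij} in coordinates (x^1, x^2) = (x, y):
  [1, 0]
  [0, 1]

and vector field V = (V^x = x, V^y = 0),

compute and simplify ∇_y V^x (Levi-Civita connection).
All Christoffel symbols are zero.
∇_y V^x = ∂_y V^x + Γ^x_{y j} V^j
  = (0) + (0)(x) + (0)(0)
  = 0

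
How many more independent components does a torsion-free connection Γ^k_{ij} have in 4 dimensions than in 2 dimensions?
Independent components in n dimensions: n × n(n+1)/2 = n^2(n+1)/2.
4D: 4 × 10 = 40
2D: 2 × 3 = 6
Difference = 40 - 6 = 34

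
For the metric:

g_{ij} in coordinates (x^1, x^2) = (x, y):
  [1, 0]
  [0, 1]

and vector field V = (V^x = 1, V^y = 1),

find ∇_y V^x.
All Christoffel symbols are zero.
∇_y V^x = ∂_y V^x + Γ^x_{y j} V^j
  = (0) + (0)(1) + (0)(1)
  = 0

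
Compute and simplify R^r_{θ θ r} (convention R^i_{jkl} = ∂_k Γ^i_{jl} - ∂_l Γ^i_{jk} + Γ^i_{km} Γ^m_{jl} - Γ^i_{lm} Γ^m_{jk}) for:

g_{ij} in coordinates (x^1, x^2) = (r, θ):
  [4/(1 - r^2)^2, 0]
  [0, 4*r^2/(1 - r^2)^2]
Non-zero Christoffel symbols (Γ^k_{ij} = Γ^k_{ji}):
Γ^r_{r r} = 2*r/(1 - r^2)
Γ^r_{θ θ} = (r^3 + r)/(r^2 - 1)
Γ^θ_{r θ} = (-r^2 - 1)/(r^3 - r)
R^r_{θ θ r} = ∂_θ Γ^r_{θ r} - ∂_r Γ^r_{θ θ} + Γ^r_{θ m} Γ^m_{θ r} - Γ^r_{r m} Γ^m_{θ θ}
  = (0) - ((r^4 - 4*r^2 - 1)/(r^2 - 1)^2) + (-(r^2 + 1)^2/(r^2 - 1)^2) - (-2*r^2*(r^2 + 1)/(r^2 - 1)^2) = 4*r^2/(r^2 - 1)^2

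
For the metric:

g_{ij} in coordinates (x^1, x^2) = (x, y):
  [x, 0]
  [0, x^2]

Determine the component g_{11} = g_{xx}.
With x^1 = x, x^2 = y, g_{11} = g_{xx} is the row-1, column-1 entry of the matrix.
g_{11} = x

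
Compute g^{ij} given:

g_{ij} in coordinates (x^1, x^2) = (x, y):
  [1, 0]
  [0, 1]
The metric is diagonal, so g^{ij} is diagonal with entries 1/g_{ii}: diag(1, 1).
g^{ij}:
  [1, 0]
  [0, 1]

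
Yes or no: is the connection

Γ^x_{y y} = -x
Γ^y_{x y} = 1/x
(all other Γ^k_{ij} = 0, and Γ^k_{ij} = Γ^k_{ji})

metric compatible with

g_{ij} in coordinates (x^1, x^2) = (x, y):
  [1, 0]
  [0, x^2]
Using ∇_k g_{ij} = ∂_k g_{ij} - Γ^m_{ki} g_{mj} - Γ^m_{kj} g_{im}:
e.g. ∇_x g_{yy} = (2*x) - (x) - (x) = 0
Every component ∇_k g_{ij} vanishes: the connection is metric compatible.
Yes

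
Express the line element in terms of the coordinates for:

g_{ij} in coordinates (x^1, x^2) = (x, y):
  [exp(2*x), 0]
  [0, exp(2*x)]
ds^2 = g_{ij} dx^i dx^j; only the non-zero components contribute.
ds^2 = exp(2*x) dx^2 + exp(2*x) dy^2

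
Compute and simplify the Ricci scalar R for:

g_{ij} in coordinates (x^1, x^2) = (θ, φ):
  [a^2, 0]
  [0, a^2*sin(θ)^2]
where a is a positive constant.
Non-zero Christoffel symbols (Γ^k_{ij} = Γ^k_{ji}):
Γ^θ_{φ φ} = -sin(2*θ)/2
Γ^φ_{θ φ} = 1/tan(θ)
Ricci tensor (R_{ij} = R^k_{ikj}): R_{θθ} = 1, R_{θφ} = 0, R_{φφ} = sin(θ)^2
Inverse metric: g^{θθ} = 1/a^2, g^{φφ} = 1/(a^2*sin(θ)^2)
R = g^{ij} R_{ij} = (1/a^2)(1) + (1/(a^2*sin(θ)^2))(sin(θ)^2) = 2/a^2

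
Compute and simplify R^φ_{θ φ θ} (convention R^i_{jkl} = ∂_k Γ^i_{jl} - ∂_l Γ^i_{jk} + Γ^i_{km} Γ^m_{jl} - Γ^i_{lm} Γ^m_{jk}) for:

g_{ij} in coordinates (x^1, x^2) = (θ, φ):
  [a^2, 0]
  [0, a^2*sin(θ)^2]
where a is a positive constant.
Non-zero Christoffel symbols (Γ^k_{ij} = Γ^k_{ji}):
Γ^θ_{φ φ} = -sin(2*θ)/2
Γ^φ_{θ φ} = 1/tan(θ)
R^φ_{θ φ θ} = ∂_φ Γ^φ_{θ θ} - ∂_θ Γ^φ_{θ φ} + Γ^φ_{φ m} Γ^m_{θ θ} - Γ^φ_{θ m} Γ^m_{θ φ}
  = (0) - (-1/sin(θ)^2) + (0) - (1/tan(θ)^2) = 1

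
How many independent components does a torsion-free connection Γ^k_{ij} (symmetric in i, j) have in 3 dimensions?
Γ^k_{ij} has n choices for the upper index and n(n+1)/2 independent symmetric lower index pairs.
Total = 3 × 3×4/2 = 3 × 6 = 18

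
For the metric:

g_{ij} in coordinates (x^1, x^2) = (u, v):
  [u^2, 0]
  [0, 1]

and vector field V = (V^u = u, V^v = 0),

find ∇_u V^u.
Non-zero Christoffel symbols:
Γ^u_{u u} = 1/u
∇_u V^u = ∂_u V^u + Γ^u_{u j} V^j
  = (1) + (1/u)(u) + (0)(0)
  = 2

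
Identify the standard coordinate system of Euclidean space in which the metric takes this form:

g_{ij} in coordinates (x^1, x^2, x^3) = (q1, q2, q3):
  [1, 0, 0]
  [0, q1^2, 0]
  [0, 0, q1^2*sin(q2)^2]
The line element ds^2 = dq1^2 + q1^2 dq2^2 + q1^2 sin(q2)^2 dq3^2 is dr^2 + r^2 dθ^2 + r^2 sin(θ)^2 dφ^2 with q1 = r, q2 = θ, q3 = φ.
spherical coordinates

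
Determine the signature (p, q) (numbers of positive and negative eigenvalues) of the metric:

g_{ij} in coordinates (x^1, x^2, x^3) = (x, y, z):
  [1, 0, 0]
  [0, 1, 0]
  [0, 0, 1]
The metric is diagonal, so its eigenvalues are the diagonal entries: 1, 1, 1 (at a generic point, where coordinate-dependent entries are positive).
3 positive, 0 negative.
(3, 0) - Riemannian (positive definite)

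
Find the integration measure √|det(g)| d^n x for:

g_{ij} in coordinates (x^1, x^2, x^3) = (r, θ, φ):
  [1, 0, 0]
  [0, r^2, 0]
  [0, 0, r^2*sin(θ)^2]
det(g) = r^4*sin(θ)^2
√|det(g)| = r^2*sin(θ) (taking 0 < θ < π so that |sin(θ)| = sin(θ))
Volume element: dV = r^2*sin(θ) dr dθ dφ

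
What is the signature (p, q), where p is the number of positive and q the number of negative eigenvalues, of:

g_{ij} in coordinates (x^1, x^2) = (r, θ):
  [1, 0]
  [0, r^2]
The metric is diagonal, so its eigenvalues are the diagonal entries: 1, r^2 (at a generic point, where coordinate-dependent entries are positive).
2 positive, 0 negative.
(2, 0) - Riemannian (positive definite)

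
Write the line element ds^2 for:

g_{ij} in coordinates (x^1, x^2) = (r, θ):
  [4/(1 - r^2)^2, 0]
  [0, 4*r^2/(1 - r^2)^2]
ds^2 = g_{ij} dx^i dx^j; only the non-zero components contribute.
ds^2 = (4/(1 - r^2)^2) dr^2 + (4*r^2/(1 - r^2)^2) dθ^2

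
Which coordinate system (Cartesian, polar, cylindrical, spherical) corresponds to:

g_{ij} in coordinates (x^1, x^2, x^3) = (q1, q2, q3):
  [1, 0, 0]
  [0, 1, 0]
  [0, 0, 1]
All components are constant and the metric is the identity, i.e. orthonormal rectilinear coordinates.
Cartesian (3D) coordinates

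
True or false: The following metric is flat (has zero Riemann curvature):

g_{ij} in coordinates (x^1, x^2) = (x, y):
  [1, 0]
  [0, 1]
All metric components are constant, so every Christoffel symbol vanishes and R^i_{jkl} = 0.
True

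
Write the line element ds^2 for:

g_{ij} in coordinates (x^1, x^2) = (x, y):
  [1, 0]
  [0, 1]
ds^2 = g_{ij} dx^i dx^j; only the non-zero components contribute.
ds^2 = dx^2 + dy^2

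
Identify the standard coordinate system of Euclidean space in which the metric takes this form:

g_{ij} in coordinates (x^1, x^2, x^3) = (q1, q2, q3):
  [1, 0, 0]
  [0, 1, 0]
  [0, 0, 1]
All components are constant and the metric is the identity, i.e. orthonormal rectilinear coordinates.
Cartesian (3D) coordinates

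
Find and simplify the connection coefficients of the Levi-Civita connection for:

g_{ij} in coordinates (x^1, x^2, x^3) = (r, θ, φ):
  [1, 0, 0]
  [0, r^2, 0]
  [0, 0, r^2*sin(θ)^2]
Using Γ^k_{ij} = (1/2) g^{km} (∂_i g_{mj} + ∂_j g_{mi} - ∂_m g_{ij}); the metric is diagonal, so only the m = k term contributes.
Non-zero symbols (using the symmetry Γ^k_{ij} = Γ^k_{ji}):
Γ^r_{θ θ} = (1/2) g^{rr} (∂_θ g_{rθ} + ∂_θ g_{rθ} - ∂_r g_{θθ}) = (1/2)(1)((0) + (0) - (2*r)) = -r
Γ^r_{φ φ} = (1/2) g^{rr} (∂_φ g_{rφ} + ∂_φ g_{rφ} - ∂_r g_{φφ}) = (1/2)(1)((0) + (0) - (2*r*sin(θ)^2)) = -r*sin(θ)^2
Γ^θ_{r θ} = (1/2) g^{θθ} (∂_r g_{θθ} + ∂_θ g_{θr} - ∂_θ g_{rθ}) = (1/2)(1/r^2)((2*r) + (0) - (0)) = 1/r
Γ^θ_{φ φ} = (1/2) g^{θθ} (∂_φ g_{θφ} + ∂_φ g_{θφ} - ∂_θ g_{φφ}) = (1/2)(1/r^2)((0) + (0) - (r^2*sin(2*θ))) = -sin(2*θ)/2
Γ^φ_{r φ} = (1/2) g^{φφ} (∂_r g_{φφ} + ∂_φ g_{φr} - ∂_φ g_{rφ}) = (1/2)(1/(r^2*sin(θ)^2))((2*r*sin(θ)^2) + (0) - (0)) = 1/r
Γ^φ_{θ φ} = (1/2) g^{φφ} (∂_θ g_{φφ} + ∂_φ g_{φθ} - ∂_φ g_{θφ}) = (1/2)(1/(r^2*sin(θ)^2))((r^2*sin(2*θ)) + (0) - (0)) = 1/tan(θ)
All other Christoffel symbols are zero.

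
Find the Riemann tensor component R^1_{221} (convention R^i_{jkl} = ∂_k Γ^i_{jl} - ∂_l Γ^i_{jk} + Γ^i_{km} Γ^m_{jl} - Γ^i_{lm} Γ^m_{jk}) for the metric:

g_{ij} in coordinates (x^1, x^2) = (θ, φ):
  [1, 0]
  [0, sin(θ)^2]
Non-zero Christoffel symbols (Γ^k_{ij} = Γ^k_{ji}):
Γ^θ_{φ φ} = -sin(2*θ)/2
Γ^φ_{θ φ} = 1/tan(θ)
R^θ_{φ φ θ} = ∂_φ Γ^θ_{φ θ} - ∂_θ Γ^θ_{φ φ} + Γ^θ_{φ m} Γ^m_{φ θ} - Γ^θ_{θ m} Γ^m_{φ φ}
  = (0) - (-cos(2*θ)) + (-cos(θ)^2) - (0) = -sin(θ)^2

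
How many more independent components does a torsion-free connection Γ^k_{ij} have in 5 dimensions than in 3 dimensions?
Independent components in n dimensions: n × n(n+1)/2 = n^2(n+1)/2.
5D: 5 × 15 = 75
3D: 3 × 6 = 18
Difference = 75 - 18 = 57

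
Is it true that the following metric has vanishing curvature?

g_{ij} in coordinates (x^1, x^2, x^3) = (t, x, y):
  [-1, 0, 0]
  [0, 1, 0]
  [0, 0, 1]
All metric components are constant, so every Christoffel symbol vanishes and R^i_{jkl} = 0.
Yes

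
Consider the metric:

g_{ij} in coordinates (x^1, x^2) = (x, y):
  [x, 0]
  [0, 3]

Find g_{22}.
With x^1 = x, x^2 = y, g_{22} = g_{yy} is the row-2, column-2 entry of the matrix.
g_{22} = 3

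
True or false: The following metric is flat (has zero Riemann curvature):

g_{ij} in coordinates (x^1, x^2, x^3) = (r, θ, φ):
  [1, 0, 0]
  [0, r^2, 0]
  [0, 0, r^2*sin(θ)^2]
Non-zero Christoffel symbols:
Γ^r_{θ θ} = -r
Γ^r_{φ φ} = -r*sin(θ)^2
Γ^θ_{r θ} = 1/r
Γ^θ_{φ φ} = -sin(2*θ)/2
Γ^φ_{r φ} = 1/r
Γ^φ_{θ φ} = 1/tan(θ)
Ricci tensor: R_{rr} = 0, R_{rθ} = 0, R_{rφ} = 0, R_{θθ} = 0, R_{θφ} = 0, R_{φφ} = 0
All R_{ij} vanish; in 3 dimensions the Riemann tensor is fully determined by the Ricci tensor, so R^i_{jkl} = 0: the metric is flat (curvilinear coordinates on flat space).
True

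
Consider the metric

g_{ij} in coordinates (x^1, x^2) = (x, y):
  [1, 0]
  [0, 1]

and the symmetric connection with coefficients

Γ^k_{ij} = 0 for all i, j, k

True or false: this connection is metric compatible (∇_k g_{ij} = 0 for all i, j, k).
Using ∇_k g_{ij} = ∂_k g_{ij} - Γ^m_{ki} g_{mj} - Γ^m_{kj} g_{im}:
e.g. ∇_y g_{xx} = (0) - (0) - (0) = 0
Every component ∇_k g_{ij} vanishes: the connection is metric compatible.
True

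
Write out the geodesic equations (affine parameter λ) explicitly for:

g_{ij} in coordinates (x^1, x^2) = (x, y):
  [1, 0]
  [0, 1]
Geodesic equation: d^2x^k/dλ^2 + Γ^k_{ij} (dx^i/dλ)(dx^j/dλ) = 0.
All Christoffel symbols vanish, so the geodesics are straight lines:
d^2x/dλ^2 = 0
d^2y/dλ^2 = 0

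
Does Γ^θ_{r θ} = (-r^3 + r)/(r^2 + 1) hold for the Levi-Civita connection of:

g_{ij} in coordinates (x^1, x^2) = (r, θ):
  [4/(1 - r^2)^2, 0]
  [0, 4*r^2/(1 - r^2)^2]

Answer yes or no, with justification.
Γ^θ_{r θ} = (1/2) g^{θθ} (∂_r g_{θθ} + ∂_θ g_{θr} - ∂_θ g_{rθ}) = (1/2)((1 - r^2)^2/(4*r^2))((-8*(r^3 + r)/(r^2 - 1)^3) + (0) - (0)) = (-r^2 - 1)/(r^3 - r)
This differs from the proposed value (-r^3 + r)/(r^2 + 1).
No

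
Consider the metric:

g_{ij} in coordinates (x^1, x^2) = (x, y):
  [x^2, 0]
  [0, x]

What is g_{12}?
With x^1 = x, x^2 = y, g_{12} = g_{xy} is the row-1, column-2 entry of the matrix.
g_{12} = 0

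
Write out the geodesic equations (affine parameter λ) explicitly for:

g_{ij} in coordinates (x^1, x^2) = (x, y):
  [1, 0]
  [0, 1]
Geodesic equation: d^2x^k/dλ^2 + Γ^k_{ij} (dx^i/dλ)(dx^j/dλ) = 0.
All Christoffel symbols vanish, so the geodesics are straight lines:
d^2x/dλ^2 = 0
d^2y/dλ^2 = 0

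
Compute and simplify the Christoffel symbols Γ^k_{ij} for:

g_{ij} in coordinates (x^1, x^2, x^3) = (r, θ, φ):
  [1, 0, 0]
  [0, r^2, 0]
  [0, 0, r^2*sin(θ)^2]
Using Γ^k_{ij} = (1/2) g^{km} (∂_i g_{mj} + ∂_j g_{mi} - ∂_m g_{ij}); the metric is diagonal, so only the m = k term contributes.
Non-zero symbols (using the symmetry Γ^k_{ij} = Γ^k_{ji}):
Γ^r_{θ θ} = (1/2) g^{rr} (∂_θ g_{rθ} + ∂_θ g_{rθ} - ∂_r g_{θθ}) = (1/2)(1)((0) + (0) - (2*r)) = -r
Γ^r_{φ φ} = (1/2) g^{rr} (∂_φ g_{rφ} + ∂_φ g_{rφ} - ∂_r g_{φφ}) = (1/2)(1)((0) + (0) - (2*r*sin(θ)^2)) = -r*sin(θ)^2
Γ^θ_{r θ} = (1/2) g^{θθ} (∂_r g_{θθ} + ∂_θ g_{θr} - ∂_θ g_{rθ}) = (1/2)(1/r^2)((2*r) + (0) - (0)) = 1/r
Γ^θ_{φ φ} = (1/2) g^{θθ} (∂_φ g_{θφ} + ∂_φ g_{θφ} - ∂_θ g_{φφ}) = (1/2)(1/r^2)((0) + (0) - (r^2*sin(2*θ))) = -sin(2*θ)/2
Γ^φ_{r φ} = (1/2) g^{φφ} (∂_r g_{φφ} + ∂_φ g_{φr} - ∂_φ g_{rφ}) = (1/2)(1/(r^2*sin(θ)^2))((2*r*sin(θ)^2) + (0) - (0)) = 1/r
Γ^φ_{θ φ} = (1/2) g^{φφ} (∂_θ g_{φφ} + ∂_φ g_{φθ} - ∂_φ g_{θφ}) = (1/2)(1/(r^2*sin(θ)^2))((r^2*sin(2*θ)) + (0) - (0)) = 1/tan(θ)
All other Christoffel symbols are zero.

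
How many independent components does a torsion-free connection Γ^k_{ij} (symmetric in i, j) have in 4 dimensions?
Γ^k_{ij} has n choices for the upper index and n(n+1)/2 independent symmetric lower index pairs.
Total = 4 × 4×5/2 = 4 × 10 = 40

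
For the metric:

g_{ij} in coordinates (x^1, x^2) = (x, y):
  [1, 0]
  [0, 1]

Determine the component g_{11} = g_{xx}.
With x^1 = x, x^2 = y, g_{11} = g_{xx} is the row-1, column-1 entry of the matrix.
g_{11} = 1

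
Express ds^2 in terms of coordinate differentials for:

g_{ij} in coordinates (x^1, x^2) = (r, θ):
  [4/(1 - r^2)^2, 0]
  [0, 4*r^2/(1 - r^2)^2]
ds^2 = g_{ij} dx^i dx^j; only the non-zero components contribute.
ds^2 = (4/(1 - r^2)^2) dr^2 + (4*r^2/(1 - r^2)^2) dθ^2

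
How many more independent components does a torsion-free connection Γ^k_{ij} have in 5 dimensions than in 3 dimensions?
Independent components in n dimensions: n × n(n+1)/2 = n^2(n+1)/2.
5D: 5 × 15 = 75
3D: 3 × 6 = 18
Difference = 75 - 18 = 57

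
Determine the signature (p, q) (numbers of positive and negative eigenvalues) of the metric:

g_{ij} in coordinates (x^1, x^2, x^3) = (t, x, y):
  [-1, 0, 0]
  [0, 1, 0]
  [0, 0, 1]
The metric is diagonal, so its eigenvalues are the diagonal entries: -1, 1, 1 (at a generic point, where coordinate-dependent entries are positive).
2 positive, 1 negative.
(2, 1) - Lorentzian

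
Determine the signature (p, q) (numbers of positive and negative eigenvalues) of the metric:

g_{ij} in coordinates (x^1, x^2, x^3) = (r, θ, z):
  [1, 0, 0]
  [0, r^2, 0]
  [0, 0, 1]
The metric is diagonal, so its eigenvalues are the diagonal entries: 1, r^2, 1 (at a generic point, where coordinate-dependent entries are positive).
3 positive, 0 negative.
(3, 0) - Riemannian (positive definite)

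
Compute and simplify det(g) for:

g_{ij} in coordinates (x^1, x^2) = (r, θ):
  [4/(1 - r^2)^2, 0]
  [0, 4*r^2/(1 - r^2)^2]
For a 2×2 metric: det(g) = g_{11}·g_{22} - g_{12}·g_{21}
= (4/(1 - r^2)^2)·(4*r^2/(1 - r^2)^2) - (0)·(0)
= 16*r^2/(1 - r^2)^4 - 0
det(g) = 16*r^2/(1 - r^2)^4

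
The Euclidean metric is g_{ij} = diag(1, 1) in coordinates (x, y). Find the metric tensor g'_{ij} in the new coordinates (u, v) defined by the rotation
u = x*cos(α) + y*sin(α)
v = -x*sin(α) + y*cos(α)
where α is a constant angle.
Invert the transformation: x = u*cos(α) - v*sin(α), y = u*sin(α) + v*cos(α)
g'_{ij} = (∂x^k/∂x'^i)(∂x^l/∂x'^j) g_{kl}; with g_{kl} = δ_{kl} this is Σ_k (∂x^k/∂x'^i)(∂x^k/∂x'^j).
Jacobian: ∂x/∂u = cos(α), ∂x/∂v = -sin(α), ∂y/∂u = sin(α), ∂y/∂v = cos(α)
g'_{uu} = (cos(α))(cos(α)) + (sin(α))(sin(α)) = 1
g'_{uv} = (cos(α))(-sin(α)) + (sin(α))(cos(α)) = 0
g'_{vv} = (-sin(α))(-sin(α)) + (cos(α))(cos(α)) = 1
g'_{ij} = diag(1, 1)
The Euclidean metric is invariant under rotations.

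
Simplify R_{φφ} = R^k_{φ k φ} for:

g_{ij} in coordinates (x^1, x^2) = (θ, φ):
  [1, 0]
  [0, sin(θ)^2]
Non-zero Christoffel symbols (Γ^k_{ij} = Γ^k_{ji}):
Γ^θ_{φ φ} = -sin(2*θ)/2
Γ^φ_{θ φ} = 1/tan(θ)
R^θ_{φ θ φ} = ∂_θ Γ^θ_{φ φ} - ∂_φ Γ^θ_{φ θ} + Γ^θ_{θ m} Γ^m_{φ φ} - Γ^θ_{φ m} Γ^m_{φ θ}
  = (-cos(2*θ)) - (0) + (0) - (-cos(θ)^2) = sin(θ)^2
R^φ_{φ φ φ} = 0 (a repeated index in an antisymmetric pair)
R_{φφ} = R^θ_{φ θ φ} + R^φ_{φ φ φ} = (sin(θ)^2) + (0) = sin(θ)^2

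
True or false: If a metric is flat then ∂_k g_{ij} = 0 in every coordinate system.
Flatness means R^i_{jkl} = 0; the components can still vary, e.g. the flat plane in polar coordinates has g_{θθ} = r^2.
False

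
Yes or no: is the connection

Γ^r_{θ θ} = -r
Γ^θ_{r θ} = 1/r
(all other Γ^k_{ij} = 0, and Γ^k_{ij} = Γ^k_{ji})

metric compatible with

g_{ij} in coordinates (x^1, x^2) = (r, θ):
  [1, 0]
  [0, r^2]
Using ∇_k g_{ij} = ∂_k g_{ij} - Γ^m_{ki} g_{mj} - Γ^m_{kj} g_{im}:
e.g. ∇_r g_{θθ} = (2*r) - (r) - (r) = 0
Every component ∇_k g_{ij} vanishes: the connection is metric compatible.
Yes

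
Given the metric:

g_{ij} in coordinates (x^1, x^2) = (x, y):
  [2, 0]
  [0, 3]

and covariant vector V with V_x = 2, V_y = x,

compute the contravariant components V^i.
Inverse metric (diagonal): g^{xx} = 1/2, g^{yy} = 1/3
V^i = g^{ij} V_j:
V^x = (1/2)(2) + (0)(x) = 1
V^y = (0)(2) + (1/3)(x) = x/3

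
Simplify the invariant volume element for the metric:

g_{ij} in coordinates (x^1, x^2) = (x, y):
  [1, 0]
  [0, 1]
det(g) = 1
√|det(g)| = 1
Volume element: dV = 1 dx dy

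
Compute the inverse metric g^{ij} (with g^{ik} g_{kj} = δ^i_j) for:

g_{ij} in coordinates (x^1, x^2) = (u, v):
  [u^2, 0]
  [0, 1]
The metric is diagonal, so g^{ij} is diagonal with entries 1/g_{ii}: diag(1/(u^2), 1).
g^{ij}:
  [1/u^2, 0]
  [0, 1]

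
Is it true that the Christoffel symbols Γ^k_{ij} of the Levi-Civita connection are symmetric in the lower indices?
The Levi-Civita connection is torsion-free, which is exactly Γ^k_{ij} = Γ^k_{ji}.
Yes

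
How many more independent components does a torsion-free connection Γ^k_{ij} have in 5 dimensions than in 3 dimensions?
Independent components in n dimensions: n × n(n+1)/2 = n^2(n+1)/2.
5D: 5 × 15 = 75
3D: 3 × 6 = 18
Difference = 75 - 18 = 57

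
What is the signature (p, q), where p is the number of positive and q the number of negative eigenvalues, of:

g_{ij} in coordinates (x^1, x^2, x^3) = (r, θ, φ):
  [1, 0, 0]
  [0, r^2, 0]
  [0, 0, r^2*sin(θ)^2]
The metric is diagonal, so its eigenvalues are the diagonal entries: 1, r^2, r^2*sin(θ)^2 (at a generic point, where coordinate-dependent entries are positive).
3 positive, 0 negative.
(3, 0) - Riemannian (positive definite)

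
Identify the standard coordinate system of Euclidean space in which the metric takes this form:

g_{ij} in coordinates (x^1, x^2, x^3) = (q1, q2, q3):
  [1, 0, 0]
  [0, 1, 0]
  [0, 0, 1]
All components are constant and the metric is the identity, i.e. orthonormal rectilinear coordinates.
Cartesian (3D) coordinates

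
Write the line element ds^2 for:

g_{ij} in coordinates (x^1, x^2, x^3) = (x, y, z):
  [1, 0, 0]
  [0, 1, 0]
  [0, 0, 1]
ds^2 = g_{ij} dx^i dx^j; only the non-zero components contribute.
ds^2 = dx^2 + dy^2 + dz^2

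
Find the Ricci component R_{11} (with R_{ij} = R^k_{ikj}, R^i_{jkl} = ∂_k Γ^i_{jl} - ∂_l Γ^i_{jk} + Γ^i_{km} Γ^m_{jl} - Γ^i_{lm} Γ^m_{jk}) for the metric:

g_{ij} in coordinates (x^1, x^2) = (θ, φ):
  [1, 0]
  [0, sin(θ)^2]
Non-zero Christoffel symbols (Γ^k_{ij} = Γ^k_{ji}):
Γ^θ_{φ φ} = -sin(2*θ)/2
Γ^φ_{θ φ} = 1/tan(θ)
R^θ_{θ θ θ} = 0 (a repeated index in an antisymmetric pair)
R^φ_{θ φ θ} = ∂_φ Γ^φ_{θ θ} - ∂_θ Γ^φ_{θ φ} + Γ^φ_{φ m} Γ^m_{θ θ} - Γ^φ_{θ m} Γ^m_{θ φ}
  = (0) - (-1/sin(θ)^2) + (0) - (1/tan(θ)^2) = 1
R_{θθ} = R^θ_{θ θ θ} + R^φ_{θ φ θ} = (0) + (1) = 1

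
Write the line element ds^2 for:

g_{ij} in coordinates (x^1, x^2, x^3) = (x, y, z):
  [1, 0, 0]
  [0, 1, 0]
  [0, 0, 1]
ds^2 = g_{ij} dx^i dx^j; only the non-zero components contribute.
ds^2 = dx^2 + dy^2 + dz^2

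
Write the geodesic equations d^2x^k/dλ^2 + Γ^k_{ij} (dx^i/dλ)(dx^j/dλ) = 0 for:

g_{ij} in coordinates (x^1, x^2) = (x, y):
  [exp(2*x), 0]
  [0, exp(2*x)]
Geodesic equation: d^2x^k/dλ^2 + Γ^k_{ij} (dx^i/dλ)(dx^j/dλ) = 0.
Non-zero Christoffel symbols:
Γ^x_{x x} = 1
Γ^x_{y y} = -1
Γ^y_{x y} = 1
Substituting (the symmetric pair Γ^k_{ij}, Γ^k_{ji} combines into a factor 2):
d^2x/dλ^2 + (dx/dλ)^2 - (dy/dλ)^2 = 0
d^2y/dλ^2 + 2 (dx/dλ)(dy/dλ) = 0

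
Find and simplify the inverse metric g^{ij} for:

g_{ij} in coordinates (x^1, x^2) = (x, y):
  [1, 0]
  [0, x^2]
The metric is diagonal, so g^{ij} is diagonal with entries 1/g_{ii}: diag(1, 1/(x^2)).
g^{ij}:
  [1, 0]
  [0, 1/x^2]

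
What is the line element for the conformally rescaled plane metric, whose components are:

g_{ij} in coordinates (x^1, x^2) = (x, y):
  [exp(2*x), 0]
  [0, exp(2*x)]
ds^2 = g_{ij} dx^i dx^j; only the non-zero components contribute.
ds^2 = exp(2*x) dx^2 + exp(2*x) dy^2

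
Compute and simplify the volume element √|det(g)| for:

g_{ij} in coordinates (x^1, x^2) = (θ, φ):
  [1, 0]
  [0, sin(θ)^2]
det(g) = sin(θ)^2
√|det(g)| = sin(θ) (taking 0 < θ < π so that |sin(θ)| = sin(θ))
Volume element: dV = sin(θ) dθ dφ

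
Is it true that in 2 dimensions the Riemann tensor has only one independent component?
The number of independent components is n^2(n^2-1)/12 = 4·3/12 = 1 for n = 2 (e.g. R_{1212}).
Yes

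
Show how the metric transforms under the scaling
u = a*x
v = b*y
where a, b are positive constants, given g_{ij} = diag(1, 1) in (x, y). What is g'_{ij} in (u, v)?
Invert the transformation: x = u/a, y = v/b
g'_{ij} = (∂x^k/∂x'^i)(∂x^l/∂x'^j) g_{kl}; with g_{kl} = δ_{kl} this is Σ_k (∂x^k/∂x'^i)(∂x^k/∂x'^j).
Jacobian: ∂x/∂u = 1/a, ∂x/∂v = 0, ∂y/∂u = 0, ∂y/∂v = 1/b
g'_{uu} = (1/a)(1/a) + (0)(0) = 1/a^2
g'_{uv} = (1/a)(0) + (0)(1/b) = 0
g'_{vv} = (0)(0) + (1/b)(1/b) = 1/b^2
g'_{ij} = diag(1/a^2, 1/b^2)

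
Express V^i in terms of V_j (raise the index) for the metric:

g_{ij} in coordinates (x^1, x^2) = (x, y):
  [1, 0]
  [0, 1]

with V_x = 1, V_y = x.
Inverse metric (diagonal): g^{xx} = 1, g^{yy} = 1
V^i = g^{ij} V_j:
V^x = (1)(1) + (0)(x) = 1
V^y = (0)(1) + (1)(x) = x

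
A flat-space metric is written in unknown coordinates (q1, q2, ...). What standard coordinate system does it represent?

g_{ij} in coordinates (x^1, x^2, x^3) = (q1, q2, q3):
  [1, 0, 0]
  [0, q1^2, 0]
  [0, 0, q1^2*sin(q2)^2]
The line element ds^2 = dq1^2 + q1^2 dq2^2 + q1^2 sin(q2)^2 dq3^2 is dr^2 + r^2 dθ^2 + r^2 sin(θ)^2 dφ^2 with q1 = r, q2 = θ, q3 = φ.
spherical coordinates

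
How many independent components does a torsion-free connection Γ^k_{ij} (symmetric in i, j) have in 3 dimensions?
Γ^k_{ij} has n choices for the upper index and n(n+1)/2 independent symmetric lower index pairs.
Total = 3 × 3×4/2 = 3 × 6 = 18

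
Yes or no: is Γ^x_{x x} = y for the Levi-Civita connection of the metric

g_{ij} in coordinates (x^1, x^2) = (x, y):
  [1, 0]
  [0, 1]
Γ^x_{x x} = (1/2) g^{xx} (∂_x g_{xx} + ∂_x g_{xx} - ∂_x g_{xx}) = (1/2)(1)((0) + (0) - (0)) = 0
This differs from the proposed value y.
No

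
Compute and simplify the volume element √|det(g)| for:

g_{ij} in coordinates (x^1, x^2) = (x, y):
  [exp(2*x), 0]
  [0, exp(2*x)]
det(g) = exp(4*x)
√|det(g)| = exp(2*x)
Volume element: dV = exp(2*x) dx dy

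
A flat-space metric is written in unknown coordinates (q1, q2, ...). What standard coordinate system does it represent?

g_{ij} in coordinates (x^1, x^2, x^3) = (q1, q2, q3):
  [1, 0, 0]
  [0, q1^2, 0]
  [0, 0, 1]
The line element ds^2 = dq1^2 + q1^2 dq2^2 + dq3^2 is dr^2 + r^2 dθ^2 + dz^2 with q1 = r, q2 = θ, q3 = z.
cylindrical coordinates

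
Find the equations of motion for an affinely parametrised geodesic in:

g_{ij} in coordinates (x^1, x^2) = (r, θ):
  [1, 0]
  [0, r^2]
Geodesic equation: d^2x^k/dλ^2 + Γ^k_{ij} (dx^i/dλ)(dx^j/dλ) = 0.
Non-zero Christoffel symbols:
Γ^r_{θ θ} = -r
Γ^θ_{r θ} = 1/r
Substituting (the symmetric pair Γ^k_{ij}, Γ^k_{ji} combines into a factor 2):
d^2r/dλ^2 - r (dθ/dλ)^2 = 0
d^2θ/dλ^2 + (2/r) (dr/dλ)(dθ/dλ) = 0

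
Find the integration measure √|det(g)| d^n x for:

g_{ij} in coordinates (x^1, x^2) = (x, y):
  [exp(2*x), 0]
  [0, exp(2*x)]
det(g) = exp(4*x)
√|det(g)| = exp(2*x)
Volume element: dV = exp(2*x) dx dy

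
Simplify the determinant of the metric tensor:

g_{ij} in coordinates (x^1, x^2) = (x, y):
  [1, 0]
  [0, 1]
For a 2×2 metric: det(g) = g_{11}·g_{22} - g_{12}·g_{21}
= (1)·(1) - (0)·(0)
= 1 - 0
det(g) = 1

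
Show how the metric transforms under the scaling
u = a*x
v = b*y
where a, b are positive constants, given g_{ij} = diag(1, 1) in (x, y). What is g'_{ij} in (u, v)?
Invert the transformation: x = u/a, y = v/b
g'_{ij} = (∂x^k/∂x'^i)(∂x^l/∂x'^j) g_{kl}; with g_{kl} = δ_{kl} this is Σ_k (∂x^k/∂x'^i)(∂x^k/∂x'^j).
Jacobian: ∂x/∂u = 1/a, ∂x/∂v = 0, ∂y/∂u = 0, ∂y/∂v = 1/b
g'_{uu} = (1/a)(1/a) + (0)(0) = 1/a^2
g'_{uv} = (1/a)(0) + (0)(1/b) = 0
g'_{vv} = (0)(0) + (1/b)(1/b) = 1/b^2
g'_{ij} = diag(1/a^2, 1/b^2)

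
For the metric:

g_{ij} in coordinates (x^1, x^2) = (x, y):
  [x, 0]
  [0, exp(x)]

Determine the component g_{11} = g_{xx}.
With x^1 = x, x^2 = y, g_{11} = g_{xx} is the row-1, column-1 entry of the matrix.
g_{11} = x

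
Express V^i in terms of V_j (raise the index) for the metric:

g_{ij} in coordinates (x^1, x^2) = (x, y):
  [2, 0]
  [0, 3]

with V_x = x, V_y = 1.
Inverse metric (diagonal): g^{xx} = 1/2, g^{yy} = 1/3
V^i = g^{ij} V_j:
V^x = (1/2)(x) + (0)(1) = x/2
V^y = (0)(x) + (1/3)(1) = 1/3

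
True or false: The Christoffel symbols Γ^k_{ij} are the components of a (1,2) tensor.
Under a change of coordinates Γ picks up an inhomogeneous term ∂²x/∂x'∂x'; e.g. Γ = 0 in Cartesian coordinates but Γ^r_{θθ} = -r in polar coordinates on the same flat plane.
False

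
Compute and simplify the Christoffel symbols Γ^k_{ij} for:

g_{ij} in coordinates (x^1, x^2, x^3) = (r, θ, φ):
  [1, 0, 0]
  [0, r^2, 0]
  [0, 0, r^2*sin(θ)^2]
Using Γ^k_{ij} = (1/2) g^{km} (∂_i g_{mj} + ∂_j g_{mi} - ∂_m g_{ij}); the metric is diagonal, so only the m = k term contributes.
Non-zero symbols (using the symmetry Γ^k_{ij} = Γ^k_{ji}):
Γ^r_{θ θ} = (1/2) g^{rr} (∂_θ g_{rθ} + ∂_θ g_{rθ} - ∂_r g_{θθ}) = (1/2)(1)((0) + (0) - (2*r)) = -r
Γ^r_{φ φ} = (1/2) g^{rr} (∂_φ g_{rφ} + ∂_φ g_{rφ} - ∂_r g_{φφ}) = (1/2)(1)((0) + (0) - (2*r*sin(θ)^2)) = -r*sin(θ)^2
Γ^θ_{r θ} = (1/2) g^{θθ} (∂_r g_{θθ} + ∂_θ g_{θr} - ∂_θ g_{rθ}) = (1/2)(1/r^2)((2*r) + (0) - (0)) = 1/r
Γ^θ_{φ φ} = (1/2) g^{θθ} (∂_φ g_{θφ} + ∂_φ g_{θφ} - ∂_θ g_{φφ}) = (1/2)(1/r^2)((0) + (0) - (r^2*sin(2*θ))) = -sin(2*θ)/2
Γ^φ_{r φ} = (1/2) g^{φφ} (∂_r g_{φφ} + ∂_φ g_{φr} - ∂_φ g_{rφ}) = (1/2)(1/(r^2*sin(θ)^2))((2*r*sin(θ)^2) + (0) - (0)) = 1/r
Γ^φ_{θ φ} = (1/2) g^{φφ} (∂_θ g_{φφ} + ∂_φ g_{φθ} - ∂_φ g_{θφ}) = (1/2)(1/(r^2*sin(θ)^2))((r^2*sin(2*θ)) + (0) - (0)) = 1/tan(θ)
All other Christoffel symbols are zero.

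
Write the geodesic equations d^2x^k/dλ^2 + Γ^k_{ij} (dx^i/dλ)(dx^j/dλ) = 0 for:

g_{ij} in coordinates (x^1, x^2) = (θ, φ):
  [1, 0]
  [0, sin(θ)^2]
Geodesic equation: d^2x^k/dλ^2 + Γ^k_{ij} (dx^i/dλ)(dx^j/dλ) = 0.
Non-zero Christoffel symbols:
Γ^θ_{φ φ} = -sin(2*θ)/2
Γ^φ_{θ φ} = 1/tan(θ)
Substituting (the symmetric pair Γ^k_{ij}, Γ^k_{ji} combines into a factor 2):
d^2θ/dλ^2 - (sin(2*θ)/2) (dφ/dλ)^2 = 0
d^2φ/dλ^2 + (2/tan(θ)) (dθ/dλ)(dφ/dλ) = 0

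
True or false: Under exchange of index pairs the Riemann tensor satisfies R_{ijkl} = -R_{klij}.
The pair-exchange symmetry has a plus sign: R_{ijkl} = +R_{klij}.
False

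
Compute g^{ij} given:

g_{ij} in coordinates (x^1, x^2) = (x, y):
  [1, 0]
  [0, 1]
The metric is diagonal, so g^{ij} is diagonal with entries 1/g_{ii}: diag(1, 1).
g^{ij}:
  [1, 0]
  [0, 1]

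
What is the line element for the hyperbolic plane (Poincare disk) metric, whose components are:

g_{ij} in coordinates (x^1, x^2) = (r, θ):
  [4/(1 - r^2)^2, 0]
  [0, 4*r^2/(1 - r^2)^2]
ds^2 = g_{ij} dx^i dx^j; only the non-zero components contribute.
ds^2 = (4/(1 - r^2)^2) dr^2 + (4*r^2/(1 - r^2)^2) dθ^2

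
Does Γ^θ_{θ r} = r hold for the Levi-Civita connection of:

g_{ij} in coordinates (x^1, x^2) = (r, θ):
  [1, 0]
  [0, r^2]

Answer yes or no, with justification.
Γ^θ_{θ r} = (1/2) g^{θθ} (∂_θ g_{θr} + ∂_r g_{θθ} - ∂_θ g_{θr}) = (1/2)(1/r^2)((0) + (2*r) - (0)) = 1/r
This differs from the proposed value r.
No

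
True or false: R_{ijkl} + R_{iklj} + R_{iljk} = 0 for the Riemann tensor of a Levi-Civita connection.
This is the first (algebraic) Bianchi identity.
True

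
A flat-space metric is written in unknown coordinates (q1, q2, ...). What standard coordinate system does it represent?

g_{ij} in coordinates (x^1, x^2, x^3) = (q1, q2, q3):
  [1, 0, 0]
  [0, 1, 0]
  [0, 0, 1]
All components are constant and the metric is the identity, i.e. orthonormal rectilinear coordinates.
Cartesian (3D) coordinates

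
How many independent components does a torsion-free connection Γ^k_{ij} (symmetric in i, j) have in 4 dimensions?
Γ^k_{ij} has n choices for the upper index and n(n+1)/2 independent symmetric lower index pairs.
Total = 4 × 4×5/2 = 4 × 10 = 40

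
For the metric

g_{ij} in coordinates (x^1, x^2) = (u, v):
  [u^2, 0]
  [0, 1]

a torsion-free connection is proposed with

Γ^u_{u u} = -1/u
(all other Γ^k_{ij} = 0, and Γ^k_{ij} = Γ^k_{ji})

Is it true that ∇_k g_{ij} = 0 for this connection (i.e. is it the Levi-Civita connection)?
Using ∇_k g_{ij} = ∂_k g_{ij} - Γ^m_{ki} g_{mj} - Γ^m_{kj} g_{im}:
∇_u g_{uu} = (2*u) - (-u) - (-u) = 4*u ≠ 0
So the connection is not metric compatible (it is not the Levi-Civita connection).
No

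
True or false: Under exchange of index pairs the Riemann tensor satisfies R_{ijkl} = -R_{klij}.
The pair-exchange symmetry has a plus sign: R_{ijkl} = +R_{klij}.
False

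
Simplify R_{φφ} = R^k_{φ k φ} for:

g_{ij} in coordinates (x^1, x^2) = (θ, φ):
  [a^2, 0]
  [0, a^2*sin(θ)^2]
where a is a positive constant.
Non-zero Christoffel symbols (Γ^k_{ij} = Γ^k_{ji}):
Γ^θ_{φ φ} = -sin(2*θ)/2
Γ^φ_{θ φ} = 1/tan(θ)
R^θ_{φ θ φ} = ∂_θ Γ^θ_{φ φ} - ∂_φ Γ^θ_{φ θ} + Γ^θ_{θ m} Γ^m_{φ φ} - Γ^θ_{φ m} Γ^m_{φ θ}
  = (-cos(2*θ)) - (0) + (0) - (-cos(θ)^2) = sin(θ)^2
R^φ_{φ φ φ} = 0 (a repeated index in an antisymmetric pair)
R_{φφ} = R^θ_{φ θ φ} + R^φ_{φ φ φ} = (sin(θ)^2) + (0) = sin(θ)^2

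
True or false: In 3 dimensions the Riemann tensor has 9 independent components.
n^2(n^2-1)/12 = 9·8/12 = 6 independent components for n = 3.
False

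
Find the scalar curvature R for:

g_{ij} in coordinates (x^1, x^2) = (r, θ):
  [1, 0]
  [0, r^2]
Non-zero Christoffel symbols (Γ^k_{ij} = Γ^k_{ji}):
Γ^r_{θ θ} = -r
Γ^θ_{r θ} = 1/r
Ricci tensor (R_{ij} = R^k_{ikj}): R_{rr} = 0, R_{rθ} = 0, R_{θθ} = 0
Inverse metric: g^{rr} = 1, g^{θθ} = 1/r^2
R = g^{ij} R_{ij} = (1)(0) + (1/r^2)(0) = 0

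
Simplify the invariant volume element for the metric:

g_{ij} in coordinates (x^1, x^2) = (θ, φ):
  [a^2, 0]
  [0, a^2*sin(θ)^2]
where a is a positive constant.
det(g) = a^4*sin(θ)^2
√|det(g)| = a^2*sin(θ) (taking 0 < θ < π so that |sin(θ)| = sin(θ))
Volume element: dV = a^2*sin(θ) dθ dφ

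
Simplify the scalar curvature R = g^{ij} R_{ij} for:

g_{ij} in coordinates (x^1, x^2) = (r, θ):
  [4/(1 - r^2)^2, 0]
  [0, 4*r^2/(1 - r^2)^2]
Non-zero Christoffel symbols (Γ^k_{ij} = Γ^k_{ji}):
Γ^r_{r r} = 2*r/(1 - r^2)
Γ^r_{θ θ} = (r^3 + r)/(r^2 - 1)
Γ^θ_{r θ} = (-r^2 - 1)/(r^3 - r)
Ricci tensor (R_{ij} = R^k_{ikj}): R_{rr} = -4/(r^2 - 1)^2, R_{rθ} = 0, R_{θθ} = -4*r^2/(r^2 - 1)^2
Inverse metric: g^{rr} = (1 - r^2)^2/4, g^{θθ} = (1 - r^2)^2/(4*r^2)
R = g^{ij} R_{ij} = ((1 - r^2)^2/4)(-4/(r^2 - 1)^2) + ((1 - r^2)^2/(4*r^2))(-4*r^2/(r^2 - 1)^2) = -2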